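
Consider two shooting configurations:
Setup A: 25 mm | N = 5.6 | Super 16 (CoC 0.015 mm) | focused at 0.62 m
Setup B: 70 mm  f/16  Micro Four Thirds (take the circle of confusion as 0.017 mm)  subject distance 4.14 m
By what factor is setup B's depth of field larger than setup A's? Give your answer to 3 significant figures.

Setup A: H = 25²/(5.6×0.015) + 25 ≈ 7465.5 mm; DoF = Df − Dn = 673.890 − 574.091 ≈ 99.799 mm.
Setup B: H = 70²/(16×0.017) + 70 ≈ 18084.7 mm; DoF = Df − Dn = 5348.3 − 3377.0 ≈ 1971.3 mm.
Ratio = 1971.3 / 99.799 ≈ 19.8.

19.8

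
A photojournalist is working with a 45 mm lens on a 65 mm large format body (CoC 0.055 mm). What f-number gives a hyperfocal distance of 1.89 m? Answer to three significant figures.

f/20

Rearrange H = f²/(N·c) + f for N: N = f² / ((H − f)·c).
N = 45² / ((1890 − 45) × 0.055) = 2025 / 101.5 ≈ 20.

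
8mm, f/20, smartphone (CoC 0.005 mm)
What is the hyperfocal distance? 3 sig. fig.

Hyperfocal distance H = f²/(N·c) + f = 8²/(20 × 0.005) + 8 = 64/0.1 + 8 ≈ 648.0 mm ≈ 0.648 m.

0.648 m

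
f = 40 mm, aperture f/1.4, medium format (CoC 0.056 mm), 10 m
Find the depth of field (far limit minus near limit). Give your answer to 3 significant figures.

12.8 m

Hyperfocal distance H = f²/(N·c) + f = 40²/(1.4 × 0.056) + 40 = 1600/0.0784 + 40 ≈ 20448.2 mm ≈ 20.45 m.
Near limit Dn = s·(H − f)/(H + s − 2f) = 10000 × (20448.2 − 40) / (20448.2 + 10000 − 2 × 40) = 10000 × 20408.2 / 30368.2 ≈ 6720 mm.
Far limit Df = s·(H − f)/(H − s) = 10000 × (20448.2 − 40) / (20448.2 − 10000) = 10000 × 20408.2 / 10448.2 ≈ 19533 mm.
Depth of field = Df − Dn = 19533 − 6720 ≈ 12813 mm ≈ 12.8 m.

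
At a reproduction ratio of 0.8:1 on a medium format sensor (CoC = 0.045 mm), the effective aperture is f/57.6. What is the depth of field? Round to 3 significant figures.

At magnification m, DoF ≈ 2·N_eff·c/m² = 2 × 57.6 × 0.045 / 0.8² = 5.184 / 0.64 ≈ 8.1 mm.

8.10 mm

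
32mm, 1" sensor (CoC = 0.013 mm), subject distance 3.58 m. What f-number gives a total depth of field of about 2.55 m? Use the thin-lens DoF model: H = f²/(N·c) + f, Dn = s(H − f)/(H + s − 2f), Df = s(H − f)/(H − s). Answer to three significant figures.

f/7.10

Write h = H − f = f²/(N·c). The thin-lens limits are Dn = s·h/(h + (s−f)) and Df = s·h/(h − (s−f)), so DoF = Df − Dn = 2·s·(s−f)·h / (h² − (s−f)²).
That is a quadratic in h: DoF·h² − 2·s·(s−f)·h − DoF·(s−f)² = 0 ⇒ h = (s−f)·(s + √(s² + DoF²)) / DoF = 3548 × (3580 + √(3580² + 2550²)) / 2550 = 3548 × (3580 + 4395.33) / 2550 ≈ 11097 mm.
Then N = f²/(c·h) = 32² / (0.013 × 11097) = 1024 / 144.26 ≈ 7.10.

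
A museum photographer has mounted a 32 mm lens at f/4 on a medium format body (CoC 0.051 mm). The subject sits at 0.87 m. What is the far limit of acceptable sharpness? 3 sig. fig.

1.04 m

Hyperfocal distance H = f²/(N·c) + f = 32²/(4 × 0.051) + 32 = 1024/0.204 + 32 ≈ 5051.6 mm ≈ 5.052 m.
Far limit Df = s·(H − f)/(H − s) = 870 × (5051.6 − 32) / (5051.6 − 870) = 870 × 5019.6 / 4181.6 ≈ 1044.3 mm ≈ 1.04 m.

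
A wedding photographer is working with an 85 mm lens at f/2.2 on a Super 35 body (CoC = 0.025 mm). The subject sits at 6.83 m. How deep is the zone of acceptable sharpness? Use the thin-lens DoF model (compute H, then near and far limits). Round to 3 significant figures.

0.703 m

Hyperfocal distance H = f²/(N·c) + f = 85²/(2.2 × 0.025) + 85 = 7225/0.055 + 85 ≈ 131448.6 mm ≈ 131.4 m.
Near limit Dn = s·(H − f)/(H + s − 2f) = 6830 × (131448.6 − 85) / (131448.6 + 6830 − 2 × 85) = 6830 × 131363.6 / 138108.6 ≈ 6496.43 mm.
Far limit Df = s·(H − f)/(H − s) = 6830 × (131448.6 − 85) / (131448.6 − 6830) = 6830 × 131363.6 / 124618.6 ≈ 7199.67 mm.
Depth of field = Df − Dn = 7199.67 − 6496.43 ≈ 703.24 mm ≈ 0.703 m.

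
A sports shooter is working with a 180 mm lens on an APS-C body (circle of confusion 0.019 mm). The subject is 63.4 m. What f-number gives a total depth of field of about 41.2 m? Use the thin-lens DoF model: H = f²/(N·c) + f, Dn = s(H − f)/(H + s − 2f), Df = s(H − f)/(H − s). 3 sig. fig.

f/7.99

Write h = H − f = f²/(N·c). The thin-lens limits are Dn = s·h/(h + (s−f)) and Df = s·h/(h − (s−f)), so DoF = Df − Dn = 2·s·(s−f)·h / (h² − (s−f)²).
That is a quadratic in h: DoF·h² − 2·s·(s−f)·h − DoF·(s−f)² = 0 ⇒ h = (s−f)·(s + √(s² + DoF²)) / DoF = 63220 × (63400 + √(63400² + 41200²)) / 41200 = 63220 × (63400 + 75610.8) / 41200 ≈ 213307 mm.
Then N = f²/(c·h) = 180² / (0.019 × 213307) = 32400 / 4052.8 ≈ 7.99.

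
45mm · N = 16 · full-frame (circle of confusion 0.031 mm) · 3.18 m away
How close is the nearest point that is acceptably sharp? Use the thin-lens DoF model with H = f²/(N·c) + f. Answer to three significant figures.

1.80 m

Hyperfocal distance H = f²/(N·c) + f = 45²/(16 × 0.031) + 45 = 2025/0.496 + 45 ≈ 4127.7 mm ≈ 4.128 m.
Near limit Dn = s·(H − f)/(H + s − 2f) = 3180 × (4127.7 − 45) / (4127.7 + 3180 − 2 × 45) = 3180 × 4082.7 / 7217.7 ≈ 1798.8 mm ≈ 1.80 m.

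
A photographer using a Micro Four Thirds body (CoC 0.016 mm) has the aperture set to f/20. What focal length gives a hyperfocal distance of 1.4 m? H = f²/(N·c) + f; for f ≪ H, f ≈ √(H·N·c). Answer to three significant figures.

21.0 mm

From H = f²/(N·c) + f, with f ≪ H: f ≈ √(H·N·c) = √(1400 × 20 × 0.016) = √448.00 ≈ 21.17 mm.
Exact: f² + N·c·f − N·c·H = 0 ⇒ f = (−N·c + √((N·c)² + 4·N·c·H))/2 = (−0.32 + √1792.1)/2 ≈ 21.007 mm ≈ 21.0 mm.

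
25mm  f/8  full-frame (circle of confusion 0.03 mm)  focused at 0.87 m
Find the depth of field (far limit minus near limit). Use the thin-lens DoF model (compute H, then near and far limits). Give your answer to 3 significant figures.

0.631 m

Hyperfocal distance H = f²/(N·c) + f = 25²/(8 × 0.03) + 25 = 625/0.24 + 25 ≈ 2629.2 mm ≈ 2.629 m.
Near limit Dn = s·(H − f)/(H + s − 2f) = 870 × (2629.2 − 25) / (2629.2 + 870 − 2 × 25) = 870 × 2604.2 / 3449.2 ≈ 656.86 mm.
Far limit Df = s·(H − f)/(H − s) = 870 × (2629.2 − 25) / (2629.2 − 870) = 870 × 2604.2 / 1759.2 ≈ 1287.90 mm.
Depth of field = Df − Dn = 1287.90 − 656.86 ≈ 631.04 mm ≈ 0.631 m.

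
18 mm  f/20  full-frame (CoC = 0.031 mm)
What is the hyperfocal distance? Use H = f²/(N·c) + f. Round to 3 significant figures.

Hyperfocal distance H = f²/(N·c) + f = 18²/(20 × 0.031) + 18 = 324/0.62 + 18 ≈ 540.6 mm ≈ 0.541 m.

0.541 m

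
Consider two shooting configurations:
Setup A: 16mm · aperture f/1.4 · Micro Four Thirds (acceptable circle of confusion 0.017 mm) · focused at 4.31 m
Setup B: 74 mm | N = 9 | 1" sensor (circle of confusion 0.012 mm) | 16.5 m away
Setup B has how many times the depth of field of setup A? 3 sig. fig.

2.92

Setup A: H = 16²/(1.4×0.017) + 16 ≈ 10772.3 mm; DoF = Df − Dn = 7173.9 − 3080.3 ≈ 4093.6 mm.
Setup B: H = 74²/(9×0.012) + 74 ≈ 50777.7 mm; DoF = Df − Dn = 24407 − 12463 ≈ 11944 mm.
Ratio = 11944 / 4093.6 ≈ 2.92.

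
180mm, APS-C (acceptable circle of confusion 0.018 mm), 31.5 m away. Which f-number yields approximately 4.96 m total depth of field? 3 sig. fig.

f/4.50

Write h = H − f = f²/(N·c). The thin-lens limits are Dn = s·h/(h + (s−f)) and Df = s·h/(h − (s−f)), so DoF = Df − Dn = 2·s·(s−f)·h / (h² − (s−f)²).
That is a quadratic in h: DoF·h² − 2·s·(s−f)·h − DoF·(s−f)² = 0 ⇒ h = (s−f)·(s + √(s² + DoF²)) / DoF = 31320 × (31500 + √(31500² + 4960²)) / 4960 = 31320 × (31500 + 31888.1) / 4960 ≈ 400265 mm.
Then N = f²/(c·h) = 180² / (0.018 × 400265) = 32400 / 7204.8 ≈ 4.50.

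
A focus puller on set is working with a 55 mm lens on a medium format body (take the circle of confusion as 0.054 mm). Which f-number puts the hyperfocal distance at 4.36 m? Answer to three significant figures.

Rearrange H = f²/(N·c) + f for N: N = f² / ((H − f)·c).
N = 55² / ((4360 − 55) × 0.054) = 3025 / 232.5 ≈ 13.

f/13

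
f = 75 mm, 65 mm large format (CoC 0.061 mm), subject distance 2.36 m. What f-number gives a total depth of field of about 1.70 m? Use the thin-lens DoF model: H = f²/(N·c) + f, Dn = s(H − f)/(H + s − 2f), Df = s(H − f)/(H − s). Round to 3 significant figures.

Write h = H − f = f²/(N·c). The thin-lens limits are Dn = s·h/(h + (s−f)) and Df = s·h/(h − (s−f)), so DoF = Df − Dn = 2·s·(s−f)·h / (h² − (s−f)²).
That is a quadratic in h: DoF·h² − 2·s·(s−f)·h − DoF·(s−f)² = 0 ⇒ h = (s−f)·(s + √(s² + DoF²)) / DoF = 2285 × (2360 + √(2360² + 1700²)) / 1700 = 2285 × (2360 + 2908.54) / 1700 ≈ 7081.5 mm.
Then N = f²/(c·h) = 75² / (0.061 × 7081.5) = 5625 / 431.97 ≈ 13.

f/13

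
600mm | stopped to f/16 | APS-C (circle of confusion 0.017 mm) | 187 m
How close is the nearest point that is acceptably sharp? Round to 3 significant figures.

164 m

Hyperfocal distance H = f²/(N·c) + f = 600²/(16 × 0.017) + 600 = 360000/0.272 + 600 ≈ 1324129.4 mm ≈ 1324 m.
Near limit Dn = s·(H − f)/(H + s − 2f) = 187000 × (1324129.4 − 600) / (1324129.4 + 187000 − 2 × 600) = 187000 × 1323529.4 / 1509929.4 ≈ 163915 mm ≈ 164 m.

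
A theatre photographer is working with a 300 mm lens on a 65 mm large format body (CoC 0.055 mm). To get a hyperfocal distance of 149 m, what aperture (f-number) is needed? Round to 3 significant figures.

Rearrange H = f²/(N·c) + f for N: N = f² / ((H − f)·c).
N = 300² / ((149000 − 300) × 0.055) = 90000 / 8178 ≈ 11.

f/11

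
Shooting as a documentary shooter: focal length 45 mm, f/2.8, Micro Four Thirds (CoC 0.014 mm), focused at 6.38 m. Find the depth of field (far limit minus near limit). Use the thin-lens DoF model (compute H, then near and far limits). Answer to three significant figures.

1.59 m

Hyperfocal distance H = f²/(N·c) + f = 45²/(2.8 × 0.014) + 45 = 2025/0.0392 + 45 ≈ 51703.2 mm ≈ 51.70 m.
Near limit Dn = s·(H − f)/(H + s − 2f) = 6380 × (51703.2 − 45) / (51703.2 + 6380 − 2 × 45) = 6380 × 51658.2 / 57993.2 ≈ 5683.1 mm.
Far limit Df = s·(H − f)/(H − s) = 6380 × (51703.2 − 45) / (51703.2 − 6380) = 6380 × 51658.2 / 45323.2 ≈ 7271.8 mm.
Depth of field = Df − Dn = 7271.8 − 5683.1 ≈ 1588.7 mm ≈ 1.59 m.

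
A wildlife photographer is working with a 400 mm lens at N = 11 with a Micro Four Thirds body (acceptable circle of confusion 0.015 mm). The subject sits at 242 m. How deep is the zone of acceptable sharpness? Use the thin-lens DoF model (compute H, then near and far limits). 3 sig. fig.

Hyperfocal distance H = f²/(N·c) + f = 400²/(11 × 0.015) + 400 = 160000/0.165 + 400 ≈ 970097.0 mm ≈ 970.1 m.
Near limit Dn = s·(H − f)/(H + s − 2f) = 242000 × (970097.0 − 400) / (970097.0 + 242000 − 2 × 400) = 242000 × 969697.0 / 1211297.0 ≈ 193732 mm.
Far limit Df = s·(H − f)/(H − s) = 242000 × (970097.0 − 400) / (970097.0 − 242000) = 242000 × 969697.0 / 728097.0 ≈ 322301 mm.
Depth of field = Df − Dn = 322301 − 193732 ≈ 128569 mm ≈ 129 m.

129 m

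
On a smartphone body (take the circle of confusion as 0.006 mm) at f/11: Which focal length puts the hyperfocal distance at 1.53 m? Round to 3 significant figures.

10.0 mm

From H = f²/(N·c) + f, with f ≪ H: f ≈ √(H·N·c) = √(1530 × 11 × 0.006) = √100.98 ≈ 10.05 mm.
Exact: f² + N·c·f − N·c·H = 0 ⇒ f = (−N·c + √((N·c)² + 4·N·c·H))/2 = (−0.066 + √403.92)/2 ≈ 10.016 mm ≈ 10.0 mm.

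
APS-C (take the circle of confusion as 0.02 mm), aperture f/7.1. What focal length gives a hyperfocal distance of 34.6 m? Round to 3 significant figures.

From H = f²/(N·c) + f, with f ≪ H: f ≈ √(H·N·c) = √(34600 × 7.1 × 0.02) = √4913.2 ≈ 70.09 mm.
Exact: f² + N·c·f − N·c·H = 0 ⇒ f = (−N·c + √((N·c)² + 4·N·c·H))/2 = (−0.142 + √19653)/2 ≈ 70.023 mm ≈ 70.0 mm.

70.0 mm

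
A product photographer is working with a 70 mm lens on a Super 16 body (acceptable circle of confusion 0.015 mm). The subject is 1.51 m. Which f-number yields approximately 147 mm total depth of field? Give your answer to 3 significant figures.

Write h = H − f = f²/(N·c). The thin-lens limits are Dn = s·h/(h + (s−f)) and Df = s·h/(h − (s−f)), so DoF = Df − Dn = 2·s·(s−f)·h / (h² − (s−f)²).
That is a quadratic in h: DoF·h² − 2·s·(s−f)·h − DoF·(s−f)² = 0 ⇒ h = (s−f)·(s + √(s² + DoF²)) / DoF = 1440 × (1510 + √(1510² + 147²)) / 147 = 1440 × (1510 + 1517.14) / 147 ≈ 29654 mm.
Then N = f²/(c·h) = 70² / (0.015 × 29654) = 4900 / 444.80 ≈ 11.

f/11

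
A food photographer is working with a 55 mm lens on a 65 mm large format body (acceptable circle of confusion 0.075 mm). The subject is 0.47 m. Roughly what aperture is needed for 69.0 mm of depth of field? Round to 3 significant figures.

f/7.10

Write h = H − f = f²/(N·c). The thin-lens limits are Dn = s·h/(h + (s−f)) and Df = s·h/(h − (s−f)), so DoF = Df − Dn = 2·s·(s−f)·h / (h² − (s−f)²).
That is a quadratic in h: DoF·h² − 2·s·(s−f)·h − DoF·(s−f)² = 0 ⇒ h = (s−f)·(s + √(s² + DoF²)) / DoF = 415 × (470 + √(470² + 69²)) / 69 = 415 × (470 + 475.038) / 69 ≈ 5683.9 mm.
Then N = f²/(c·h) = 55² / (0.075 × 5683.9) = 3025 / 426.29 ≈ 7.10.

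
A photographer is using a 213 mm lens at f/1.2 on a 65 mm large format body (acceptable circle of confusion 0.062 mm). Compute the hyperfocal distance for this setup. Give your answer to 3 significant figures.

610 m

Hyperfocal distance H = f²/(N·c) + f = 213²/(1.2 × 0.062) + 213 = 45369/0.0744 + 213 ≈ 610011.4 mm ≈ 610 m.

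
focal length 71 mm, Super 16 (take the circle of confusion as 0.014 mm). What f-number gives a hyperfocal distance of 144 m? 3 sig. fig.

f/2.50

Rearrange H = f²/(N·c) + f for N: N = f² / ((H − f)·c).
N = 71² / ((144000 − 71) × 0.014) = 5041 / 2015 ≈ 2.50.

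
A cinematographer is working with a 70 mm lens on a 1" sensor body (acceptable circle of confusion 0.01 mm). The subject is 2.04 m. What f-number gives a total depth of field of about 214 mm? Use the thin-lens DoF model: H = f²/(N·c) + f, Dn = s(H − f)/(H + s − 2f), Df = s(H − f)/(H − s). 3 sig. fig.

f/13

Write h = H − f = f²/(N·c). The thin-lens limits are Dn = s·h/(h + (s−f)) and Df = s·h/(h − (s−f)), so DoF = Df − Dn = 2·s·(s−f)·h / (h² − (s−f)²).
That is a quadratic in h: DoF·h² − 2·s·(s−f)·h − DoF·(s−f)² = 0 ⇒ h = (s−f)·(s + √(s² + DoF²)) / DoF = 1970 × (2040 + √(2040² + 214²)) / 214 = 1970 × (2040 + 2051.19) / 214 ≈ 37662 mm.
Then N = f²/(c·h) = 70² / (0.01 × 37662) = 4900 / 376.62 ≈ 13.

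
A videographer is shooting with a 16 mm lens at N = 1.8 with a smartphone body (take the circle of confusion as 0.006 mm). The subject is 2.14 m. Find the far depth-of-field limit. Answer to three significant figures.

2.35 m

Hyperfocal distance H = f²/(N·c) + f = 16²/(1.8 × 0.006) + 16 = 256/0.0108 + 16 ≈ 23719.7 mm ≈ 23.72 m.
Far limit Df = s·(H − f)/(H − s) = 2140 × (23719.7 − 16) / (23719.7 − 2140) = 2140 × 23703.7 / 21579.7 ≈ 2350.6 mm ≈ 2.35 m.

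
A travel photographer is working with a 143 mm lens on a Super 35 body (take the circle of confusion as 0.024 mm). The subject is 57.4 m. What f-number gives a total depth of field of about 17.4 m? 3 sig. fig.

Write h = H − f = f²/(N·c). The thin-lens limits are Dn = s·h/(h + (s−f)) and Df = s·h/(h − (s−f)), so DoF = Df − Dn = 2·s·(s−f)·h / (h² − (s−f)²).
That is a quadratic in h: DoF·h² − 2·s·(s−f)·h − DoF·(s−f)² = 0 ⇒ h = (s−f)·(s + √(s² + DoF²)) / DoF = 57257 × (57400 + √(57400² + 17400²)) / 17400 = 57257 × (57400 + 59979.3) / 17400 ≈ 386252 mm.
Then N = f²/(c·h) = 143² / (0.024 × 386252) = 20449 / 9270.1 ≈ 2.21.

f/2.21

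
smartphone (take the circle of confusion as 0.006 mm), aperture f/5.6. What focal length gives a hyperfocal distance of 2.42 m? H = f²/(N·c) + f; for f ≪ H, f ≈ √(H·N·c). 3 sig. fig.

From H = f²/(N·c) + f, with f ≪ H: f ≈ √(H·N·c) = √(2420 × 5.6 × 0.006) = √81.312 ≈ 9.017 mm.
Exact: f² + N·c·f − N·c·H = 0 ⇒ f = (−N·c + √((N·c)² + 4·N·c·H))/2 = (−0.0336 + √325.25)/2 ≈ 9.0005 mm ≈ 9.00 mm.

9.00 mm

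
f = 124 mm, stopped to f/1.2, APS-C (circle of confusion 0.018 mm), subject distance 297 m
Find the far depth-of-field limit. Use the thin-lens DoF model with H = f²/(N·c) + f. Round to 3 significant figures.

Hyperfocal distance H = f²/(N·c) + f = 124²/(1.2 × 0.018) + 124 = 15376/0.0216 + 124 ≈ 711975.9 mm ≈ 712.0 m.
Far limit Df = s·(H − f)/(H − s) = 297000 × (711975.9 − 124) / (711975.9 − 297000) = 297000 × 711851.9 / 414975.9 ≈ 509475 mm ≈ 509 m.

509 m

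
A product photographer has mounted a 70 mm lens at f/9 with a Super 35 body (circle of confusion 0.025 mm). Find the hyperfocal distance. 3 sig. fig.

21.8 m

Hyperfocal distance H = f²/(N·c) + f = 70²/(9 × 0.025) + 70 = 4900/0.225 + 70 ≈ 21847.8 mm ≈ 21.8 m.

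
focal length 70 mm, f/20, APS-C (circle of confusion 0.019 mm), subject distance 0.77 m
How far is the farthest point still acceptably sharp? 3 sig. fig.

0.814 m

Hyperfocal distance H = f²/(N·c) + f = 70²/(20 × 0.019) + 70 = 4900/0.38 + 70 ≈ 12964.7 mm ≈ 12.96 m.
Far limit Df = s·(H − f)/(H − s) = 770 × (12964.7 − 70) / (12964.7 − 770) = 770 × 12894.7 / 12194.7 ≈ 814.20 mm ≈ 0.814 m.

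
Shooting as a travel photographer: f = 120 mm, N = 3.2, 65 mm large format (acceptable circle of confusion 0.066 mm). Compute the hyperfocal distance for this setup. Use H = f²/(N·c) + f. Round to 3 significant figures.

Hyperfocal distance H = f²/(N·c) + f = 120²/(3.2 × 0.066) + 120 = 14400/0.2112 + 120 ≈ 68301.8 mm ≈ 68.3 m.

68.3 m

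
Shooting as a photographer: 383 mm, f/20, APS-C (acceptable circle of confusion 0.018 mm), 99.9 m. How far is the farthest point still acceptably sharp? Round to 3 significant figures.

132 m

Hyperfocal distance H = f²/(N·c) + f = 383²/(20 × 0.018) + 383 = 146689/0.36 + 383 ≈ 407852.4 mm ≈ 407.9 m.
Far limit Df = s·(H − f)/(H − s) = 99900 × (407852.4 − 383) / (407852.4 − 99900) = 99900 × 407469.4 / 307952.4 ≈ 132183 mm ≈ 132 m.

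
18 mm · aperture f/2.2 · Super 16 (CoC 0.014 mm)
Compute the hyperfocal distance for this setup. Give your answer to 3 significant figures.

Hyperfocal distance H = f²/(N·c) + f = 18²/(2.2 × 0.014) + 18 = 324/0.0308 + 18 ≈ 10537.5 mm ≈ 10.5 m.

10.5 m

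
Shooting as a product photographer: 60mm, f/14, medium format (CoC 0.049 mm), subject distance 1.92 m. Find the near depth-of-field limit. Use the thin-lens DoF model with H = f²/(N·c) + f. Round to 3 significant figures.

1.42 m

Hyperfocal distance H = f²/(N·c) + f = 60²/(14 × 0.049) + 60 = 3600/0.686 + 60 ≈ 5307.8 mm ≈ 5.308 m.
Near limit Dn = s·(H − f)/(H + s − 2f) = 1920 × (5307.8 − 60) / (5307.8 + 1920 − 2 × 60) = 1920 × 5247.8 / 7107.8 ≈ 1417.6 mm ≈ 1.42 m.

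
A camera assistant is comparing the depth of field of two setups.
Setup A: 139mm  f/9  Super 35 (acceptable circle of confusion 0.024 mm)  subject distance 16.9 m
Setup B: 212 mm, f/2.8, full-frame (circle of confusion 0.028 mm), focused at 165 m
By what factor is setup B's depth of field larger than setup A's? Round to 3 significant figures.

Setup A: H = 139²/(9×0.024) + 139 ≈ 89588.1 mm; DoF = Df − Dn = 20796.9 − 14233.0 ≈ 6563.9 mm.
Setup B: H = 212²/(2.8×0.028) + 212 ≈ 573477.3 mm; DoF = Df − Dn = 231564 − 128160 ≈ 103404 mm.
Ratio = 103404 / 6563.9 ≈ 15.8.

15.8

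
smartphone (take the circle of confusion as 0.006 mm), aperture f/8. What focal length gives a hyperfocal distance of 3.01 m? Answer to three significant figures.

12.0 mm

From H = f²/(N·c) + f, with f ≪ H: f ≈ √(H·N·c) = √(3010 × 8 × 0.006) = √144.48 ≈ 12.02 mm.
The +f correction barely moves this — solving exactly, f² + N·c·f − N·c·H = 0 ⇒ f = (−N·c + √((N·c)² + 4·N·c·H))/2 = (−0.048 + √577.92)/2 ≈ 11.996 mm, so f ≈ 12.0 mm.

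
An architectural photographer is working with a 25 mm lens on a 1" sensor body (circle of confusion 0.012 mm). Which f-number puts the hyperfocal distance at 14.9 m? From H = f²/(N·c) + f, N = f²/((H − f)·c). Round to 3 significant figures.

Rearrange H = f²/(N·c) + f for N: N = f² / ((H − f)·c).
N = 25² / ((14900 − 25) × 0.012) = 625 / 178.5 ≈ 3.50.

f/3.50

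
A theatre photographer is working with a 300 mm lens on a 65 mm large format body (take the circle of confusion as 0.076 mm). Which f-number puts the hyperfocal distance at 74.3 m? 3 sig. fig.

Rearrange H = f²/(N·c) + f for N: N = f² / ((H − f)·c).
N = 300² / ((74300 − 300) × 0.076) = 90000 / 5624 ≈ 16.

f/16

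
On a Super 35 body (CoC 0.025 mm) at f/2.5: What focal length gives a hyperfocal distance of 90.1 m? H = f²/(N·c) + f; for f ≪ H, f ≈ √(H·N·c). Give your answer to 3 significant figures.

From H = f²/(N·c) + f, with f ≪ H: f ≈ √(H·N·c) = √(90100 × 2.5 × 0.025) = √5631.2 ≈ 75.04 mm.
The +f correction barely moves this — solving exactly, f² + N·c·f − N·c·H = 0 ⇒ f = (−N·c + √((N·c)² + 4·N·c·H))/2 = (−0.0625 + √22525)/2 ≈ 75.010 mm, so f ≈ 75.0 mm.

75.0 mm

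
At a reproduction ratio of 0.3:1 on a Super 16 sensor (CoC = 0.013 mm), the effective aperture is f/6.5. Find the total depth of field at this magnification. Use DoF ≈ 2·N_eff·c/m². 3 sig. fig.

1.88 mm

At magnification m, DoF ≈ 2·N_eff·c/m² = 2 × 6.5 × 0.013 / 0.3² = 0.169 / 0.09 ≈ 1.88 mm.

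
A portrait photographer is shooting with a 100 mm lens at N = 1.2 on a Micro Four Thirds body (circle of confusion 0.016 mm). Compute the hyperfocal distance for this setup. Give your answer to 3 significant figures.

Hyperfocal distance H = f²/(N·c) + f = 100²/(1.2 × 0.016) + 100 = 10000/0.0192 + 100 ≈ 520933.3 mm ≈ 521 m.

521 m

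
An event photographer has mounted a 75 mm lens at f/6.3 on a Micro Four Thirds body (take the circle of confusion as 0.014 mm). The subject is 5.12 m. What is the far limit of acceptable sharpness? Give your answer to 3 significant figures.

5.56 m

Hyperfocal distance H = f²/(N·c) + f = 75²/(6.3 × 0.014) + 75 = 5625/0.0882 + 75 ≈ 63850.5 mm ≈ 63.85 m.
Far limit Df = s·(H − f)/(H − s) = 5120 × (63850.5 − 75) / (63850.5 − 5120) = 5120 × 63775.5 / 58730.5 ≈ 5559.8 mm ≈ 5.56 m.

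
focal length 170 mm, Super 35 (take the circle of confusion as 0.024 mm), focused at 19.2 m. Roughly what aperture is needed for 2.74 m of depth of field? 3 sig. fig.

Write h = H − f = f²/(N·c). The thin-lens limits are Dn = s·h/(h + (s−f)) and Df = s·h/(h − (s−f)), so DoF = Df − Dn = 2·s·(s−f)·h / (h² − (s−f)²).
That is a quadratic in h: DoF·h² − 2·s·(s−f)·h − DoF·(s−f)² = 0 ⇒ h = (s−f)·(s + √(s² + DoF²)) / DoF = 19030 × (19200 + √(19200² + 2740²)) / 2740 = 19030 × (19200 + 19394.5) / 2740 ≈ 268049 mm.
Then N = f²/(c·h) = 170² / (0.024 × 268049) = 28900 / 6433.2 ≈ 4.49.

f/4.49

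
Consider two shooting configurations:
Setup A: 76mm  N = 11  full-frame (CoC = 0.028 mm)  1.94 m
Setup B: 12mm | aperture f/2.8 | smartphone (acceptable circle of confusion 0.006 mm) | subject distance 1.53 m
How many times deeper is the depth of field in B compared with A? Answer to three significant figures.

Setup A: H = 76²/(11×0.028) + 76 ≈ 18829.2 mm; DoF = Df − Dn = 2154.11 − 1764.61 ≈ 389.50 mm.
Setup B: H = 12²/(2.8×0.006) + 12 ≈ 8583.4 mm; DoF = Df − Dn = 1859.28 − 1299.80 ≈ 559.48 mm.
Ratio = 559.48 / 389.50 ≈ 1.44.

1.44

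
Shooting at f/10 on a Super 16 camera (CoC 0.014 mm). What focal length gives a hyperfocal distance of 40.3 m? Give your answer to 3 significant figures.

75.0 mm

From H = f²/(N·c) + f, with f ≪ H: f ≈ √(H·N·c) = √(40300 × 10 × 0.014) = √5642.0 ≈ 75.11 mm.
Exact: f² + N·c·f − N·c·H = 0 ⇒ f = (−N·c + √((N·c)² + 4·N·c·H))/2 = (−0.14 + √22568)/2 ≈ 75.043 mm ≈ 75.0 mm.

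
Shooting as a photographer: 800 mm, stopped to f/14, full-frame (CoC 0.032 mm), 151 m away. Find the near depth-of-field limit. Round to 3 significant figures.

Hyperfocal distance H = f²/(N·c) + f = 800²/(14 × 0.032) + 800 = 640000/0.448 + 800 ≈ 1429371.4 mm ≈ 1429 m.
Near limit Dn = s·(H − f)/(H + s − 2f) = 151000 × (1429371.4 − 800) / (1429371.4 + 151000 − 2 × 800) = 151000 × 1428571.4 / 1578771.4 ≈ 136634 mm ≈ 137 m.

137 m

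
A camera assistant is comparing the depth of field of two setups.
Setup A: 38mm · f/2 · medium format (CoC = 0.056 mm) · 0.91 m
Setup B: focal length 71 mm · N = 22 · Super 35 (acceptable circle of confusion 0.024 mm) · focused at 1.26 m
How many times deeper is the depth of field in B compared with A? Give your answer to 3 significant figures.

Setup A: H = 38²/(2×0.056) + 38 ≈ 12930.9 mm; DoF = Df − Dn = 976.01 − 852.35 ≈ 123.66 mm.
Setup B: H = 71²/(22×0.024) + 71 ≈ 9618.3 mm; DoF = Df − Dn = 1439.24 − 1120.46 ≈ 318.78 mm.
Ratio = 318.78 / 123.66 ≈ 2.58.

2.58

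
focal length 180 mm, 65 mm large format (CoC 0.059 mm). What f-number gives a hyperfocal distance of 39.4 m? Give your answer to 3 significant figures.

Rearrange H = f²/(N·c) + f for N: N = f² / ((H − f)·c).
N = 180² / ((39400 − 180) × 0.059) = 32400 / 2314 ≈ 14.

f/14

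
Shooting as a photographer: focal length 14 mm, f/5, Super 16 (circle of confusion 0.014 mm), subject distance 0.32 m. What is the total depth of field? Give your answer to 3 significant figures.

Hyperfocal distance H = f²/(N·c) + f = 14²/(5 × 0.014) + 14 = 196/0.07 + 14 ≈ 2814.0 mm ≈ 2.814 m.
Near limit Dn = s·(H − f)/(H + s − 2f) = 320 × (2814.0 − 14) / (2814.0 + 320 − 2 × 14) = 320 × 2800.0 / 3106.0 ≈ 288.474 mm.
Far limit Df = s·(H − f)/(H − s) = 320 × (2814.0 − 14) / (2814.0 − 320) = 320 × 2800.0 / 2494.0 ≈ 359.262 mm.
Depth of field = Df − Dn = 359.262 − 288.474 ≈ 70.788 mm.

70.8 mm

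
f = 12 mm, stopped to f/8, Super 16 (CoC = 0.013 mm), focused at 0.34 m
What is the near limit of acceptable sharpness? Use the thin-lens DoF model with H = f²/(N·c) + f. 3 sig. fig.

Hyperfocal distance H = f²/(N·c) + f = 12²/(8 × 0.013) + 12 = 144/0.104 + 12 ≈ 1396.6 mm ≈ 1.397 m.
Near limit Dn = s·(H − f)/(H + s − 2f) = 340 × (1396.6 − 12) / (1396.6 + 340 − 2 × 12) = 340 × 1384.6 / 1712.6 ≈ 274.88 mm.

275 mm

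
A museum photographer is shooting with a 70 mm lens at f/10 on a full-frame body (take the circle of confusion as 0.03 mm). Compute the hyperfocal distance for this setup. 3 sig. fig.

16.4 m

Hyperfocal distance H = f²/(N·c) + f = 70²/(10 × 0.03) + 70 = 4900/0.3 + 70 ≈ 16403.3 mm ≈ 16.4 m.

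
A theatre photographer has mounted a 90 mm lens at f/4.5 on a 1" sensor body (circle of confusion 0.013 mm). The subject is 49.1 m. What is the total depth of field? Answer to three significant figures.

Hyperfocal distance H = f²/(N·c) + f = 90²/(4.5 × 0.013) + 90 = 8100/0.0585 + 90 ≈ 138551.5 mm ≈ 138.6 m.
Near limit Dn = s·(H − f)/(H + s − 2f) = 49100 × (138551.5 − 90) / (138551.5 + 49100 − 2 × 90) = 49100 × 138461.5 / 187471.5 ≈ 36264 mm.
Far limit Df = s·(H − f)/(H − s) = 49100 × (138551.5 − 90) / (138551.5 − 49100) = 49100 × 138461.5 / 89451.5 ≈ 76002 mm.
Depth of field = Df − Dn = 76002 − 36264 ≈ 39738 mm ≈ 39.7 m.

39.7 m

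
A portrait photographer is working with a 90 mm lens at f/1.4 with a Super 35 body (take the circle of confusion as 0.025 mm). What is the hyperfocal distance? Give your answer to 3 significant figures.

232 m

Hyperfocal distance H = f²/(N·c) + f = 90²/(1.4 × 0.025) + 90 = 8100/0.035 + 90 ≈ 231518.6 mm ≈ 232 m.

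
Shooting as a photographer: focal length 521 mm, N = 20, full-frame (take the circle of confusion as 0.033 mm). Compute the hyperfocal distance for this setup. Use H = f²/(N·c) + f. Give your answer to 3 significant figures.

Hyperfocal distance H = f²/(N·c) + f = 521²/(20 × 0.033) + 521 = 271441/0.66 + 521 ≈ 411795.2 mm ≈ 412 m.

412 m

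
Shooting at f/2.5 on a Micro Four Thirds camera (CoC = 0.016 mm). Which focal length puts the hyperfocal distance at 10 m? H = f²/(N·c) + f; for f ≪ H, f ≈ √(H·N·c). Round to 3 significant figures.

From H = f²/(N·c) + f, with f ≪ H: f ≈ √(H·N·c) = √(10000 × 2.5 × 0.016) = √400.00 ≈ 20.00 mm.
The +f correction barely moves this — solving exactly, f² + N·c·f − N·c·H = 0 ⇒ f = (−N·c + √((N·c)² + 4·N·c·H))/2 = (−0.04 + √1600.0)/2 ≈ 19.980 mm, so f ≈ 20.0 mm.

20.0 mm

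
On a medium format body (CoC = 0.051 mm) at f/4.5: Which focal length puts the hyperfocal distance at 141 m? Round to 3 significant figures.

From H = f²/(N·c) + f, with f ≪ H: f ≈ √(H·N·c) = √(141000 × 4.5 × 0.051) = √32359 ≈ 179.9 mm.
The +f correction barely moves this — solving exactly, f² + N·c·f − N·c·H = 0 ⇒ f = (−N·c + √((N·c)² + 4·N·c·H))/2 = (−0.2295 + √129438)/2 ≈ 179.77 mm, so f ≈ 180 mm.

180 mm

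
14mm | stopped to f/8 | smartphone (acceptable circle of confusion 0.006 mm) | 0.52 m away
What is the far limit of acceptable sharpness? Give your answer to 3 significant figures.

0.594 m

Hyperfocal distance H = f²/(N·c) + f = 14²/(8 × 0.006) + 14 = 196/0.048 + 14 ≈ 4097.3 mm ≈ 4.097 m.
Far limit Df = s·(H − f)/(H − s) = 520 × (4097.3 − 14) / (4097.3 − 520) = 520 × 4083.3 / 3577.3 ≈ 593.55 mm ≈ 0.594 m.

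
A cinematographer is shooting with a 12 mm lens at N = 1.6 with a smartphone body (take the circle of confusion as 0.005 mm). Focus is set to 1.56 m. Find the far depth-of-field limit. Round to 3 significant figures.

Hyperfocal distance H = f²/(N·c) + f = 12²/(1.6 × 0.005) + 12 = 144/0.008 + 12 ≈ 18012.0 mm ≈ 18.01 m.
Far limit Df = s·(H − f)/(H − s) = 1560 × (18012.0 − 12) / (18012.0 − 1560) = 1560 × 18000.0 / 16452.0 ≈ 1706.8 mm ≈ 1.71 m.

1.71 m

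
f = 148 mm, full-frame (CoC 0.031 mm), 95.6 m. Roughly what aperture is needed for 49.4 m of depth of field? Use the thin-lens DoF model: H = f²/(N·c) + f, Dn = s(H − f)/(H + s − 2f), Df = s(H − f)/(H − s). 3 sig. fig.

f/1.80

Write h = H − f = f²/(N·c). The thin-lens limits are Dn = s·h/(h + (s−f)) and Df = s·h/(h − (s−f)), so DoF = Df − Dn = 2·s·(s−f)·h / (h² − (s−f)²).
That is a quadratic in h: DoF·h² − 2·s·(s−f)·h − DoF·(s−f)² = 0 ⇒ h = (s−f)·(s + √(s² + DoF²)) / DoF = 95452 × (95600 + √(95600² + 49400²)) / 49400 = 95452 × (95600 + 107609) / 49400 ≈ 392646 mm.
Then N = f²/(c·h) = 148² / (0.031 × 392646) = 21904 / 12172 ≈ 1.80.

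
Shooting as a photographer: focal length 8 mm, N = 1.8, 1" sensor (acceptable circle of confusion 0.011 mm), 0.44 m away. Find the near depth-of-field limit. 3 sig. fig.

388 mm

Hyperfocal distance H = f²/(N·c) + f = 8²/(1.8 × 0.011) + 8 = 64/0.0198 + 8 ≈ 3240.3 mm ≈ 3.240 m.
Near limit Dn = s·(H − f)/(H + s − 2f) = 440 × (3240.3 − 8) / (3240.3 + 440 − 2 × 8) = 440 × 3232.3 / 3664.3 ≈ 388.13 mm.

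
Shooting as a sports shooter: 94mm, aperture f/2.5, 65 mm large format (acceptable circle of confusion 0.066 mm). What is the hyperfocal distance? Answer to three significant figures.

53.6 m

Hyperfocal distance H = f²/(N·c) + f = 94²/(2.5 × 0.066) + 94 = 8836/0.165 + 94 ≈ 53645.5 mm ≈ 53.6 m.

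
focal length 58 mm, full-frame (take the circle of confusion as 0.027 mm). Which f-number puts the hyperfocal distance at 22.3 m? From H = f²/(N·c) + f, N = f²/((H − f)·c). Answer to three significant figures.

Rearrange H = f²/(N·c) + f for N: N = f² / ((H − f)·c).
N = 58² / ((22300 − 58) × 0.027) = 3364 / 600.5 ≈ 5.60.

f/5.60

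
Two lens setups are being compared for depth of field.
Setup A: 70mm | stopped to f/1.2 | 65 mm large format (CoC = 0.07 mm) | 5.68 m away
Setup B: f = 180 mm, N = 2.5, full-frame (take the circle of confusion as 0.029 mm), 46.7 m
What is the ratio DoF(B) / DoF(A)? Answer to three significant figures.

8.91

Setup A: H = 70²/(1.2×0.07) + 70 ≈ 58403.3 mm; DoF = Df − Dn = 6284.4 − 5181.7 ≈ 1102.7 mm.
Setup B: H = 180²/(2.5×0.029) + 180 ≈ 447076.6 mm; DoF = Df − Dn = 52126.1 − 42297.1 ≈ 9829.0 mm.
Ratio = 9829.0 / 1102.7 ≈ 8.91.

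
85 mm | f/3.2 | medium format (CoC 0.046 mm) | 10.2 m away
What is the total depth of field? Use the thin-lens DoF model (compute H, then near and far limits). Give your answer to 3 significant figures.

Hyperfocal distance H = f²/(N·c) + f = 85²/(3.2 × 0.046) + 85 = 7225/0.1472 + 85 ≈ 49167.9 mm ≈ 49.17 m.
Near limit Dn = s·(H − f)/(H + s − 2f) = 10200 × (49167.9 − 85) / (49167.9 + 10200 − 2 × 85) = 10200 × 49082.9 / 59197.9 ≈ 8457.2 mm.
Far limit Df = s·(H − f)/(H − s) = 10200 × (49167.9 − 85) / (49167.9 − 10200) = 10200 × 49082.9 / 38967.9 ≈ 12847.6 mm.
Depth of field = Df − Dn = 12847.6 − 8457.2 ≈ 4390.4 mm ≈ 4.39 m.

4.39 m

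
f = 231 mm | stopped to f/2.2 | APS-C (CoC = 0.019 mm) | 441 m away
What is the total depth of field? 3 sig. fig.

346 m

Hyperfocal distance H = f²/(N·c) + f = 231²/(2.2 × 0.019) + 231 = 53361/0.0418 + 231 ≈ 1276809.9 mm ≈ 1277 m.
Near limit Dn = s·(H − f)/(H + s − 2f) = 441000 × (1276809.9 − 231) / (1276809.9 + 441000 − 2 × 231) = 441000 × 1276578.9 / 1717347.9 ≈ 327814 mm.
Far limit Df = s·(H − f)/(H − s) = 441000 × (1276809.9 − 231) / (1276809.9 − 441000) = 441000 × 1276578.9 / 835809.9 ≈ 673564 mm.
Depth of field = Df − Dn = 673564 − 327814 ≈ 345750 mm ≈ 346 m.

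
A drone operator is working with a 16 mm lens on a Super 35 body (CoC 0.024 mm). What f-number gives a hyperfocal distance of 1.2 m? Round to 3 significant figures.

Rearrange H = f²/(N·c) + f for N: N = f² / ((H − f)·c).
N = 16² / ((1200 − 16) × 0.024) = 256 / 28.42 ≈ 9.01.

f/9.01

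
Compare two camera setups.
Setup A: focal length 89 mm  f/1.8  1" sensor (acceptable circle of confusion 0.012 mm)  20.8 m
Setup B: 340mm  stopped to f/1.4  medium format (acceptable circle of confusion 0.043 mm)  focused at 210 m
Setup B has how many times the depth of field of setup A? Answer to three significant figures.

19.7

Setup A: H = 89²/(1.8×0.012) + 89 ≈ 366802.0 mm; DoF = Df − Dn = 22045.0 − 19688.1 ≈ 2356.9 mm.
Setup B: H = 340²/(1.4×0.043) + 340 ≈ 1920605.8 mm; DoF = Df − Dn = 235739 − 189329 ≈ 46410 mm.
Ratio = 46410 / 2356.9 ≈ 19.7.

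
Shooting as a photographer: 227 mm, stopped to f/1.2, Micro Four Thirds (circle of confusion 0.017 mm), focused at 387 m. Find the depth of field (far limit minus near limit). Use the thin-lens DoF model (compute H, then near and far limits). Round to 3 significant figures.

121 m

Hyperfocal distance H = f²/(N·c) + f = 227²/(1.2 × 0.017) + 227 = 51529/0.0204 + 227 ≈ 2526158.4 mm ≈ 2526 m.
Near limit Dn = s·(H − f)/(H + s − 2f) = 387000 × (2526158.4 − 227) / (2526158.4 + 387000 − 2 × 227) = 387000 × 2525931.4 / 2912704.4 ≈ 335611 mm.
Far limit Df = s·(H − f)/(H − s) = 387000 × (2526158.4 − 227) / (2526158.4 − 387000) = 387000 × 2525931.4 / 2139158.4 ≈ 456972 mm.
Depth of field = Df − Dn = 456972 − 335611 ≈ 121361 mm ≈ 121 m.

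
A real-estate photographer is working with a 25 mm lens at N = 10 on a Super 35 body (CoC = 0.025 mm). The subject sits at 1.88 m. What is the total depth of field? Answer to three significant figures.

6.21 m

Hyperfocal distance H = f²/(N·c) + f = 25²/(10 × 0.025) + 25 = 625/0.25 + 25 ≈ 2525.0 mm ≈ 2.525 m.
Near limit Dn = s·(H − f)/(H + s − 2f) = 1880 × (2525.0 − 25) / (2525.0 + 1880 − 2 × 25) = 1880 × 2500.0 / 4355.0 ≈ 1079.2 mm.
Far limit Df = s·(H − f)/(H − s) = 1880 × (2525.0 − 25) / (2525.0 − 1880) = 1880 × 2500.0 / 645.0 ≈ 7286.8 mm.
Depth of field = Df − Dn = 7286.8 − 1079.2 ≈ 6207.6 mm ≈ 6.21 m.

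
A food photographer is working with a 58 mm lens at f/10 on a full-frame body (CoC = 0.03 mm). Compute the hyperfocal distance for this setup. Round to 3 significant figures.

11.3 m

Hyperfocal distance H = f²/(N·c) + f = 58²/(10 × 0.03) + 58 = 3364/0.3 + 58 ≈ 11271.3 mm ≈ 11.3 m.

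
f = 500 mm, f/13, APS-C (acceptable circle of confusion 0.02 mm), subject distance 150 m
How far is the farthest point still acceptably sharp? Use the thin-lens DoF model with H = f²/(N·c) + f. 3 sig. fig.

Hyperfocal distance H = f²/(N·c) + f = 500²/(13 × 0.02) + 500 = 250000/0.26 + 500 ≈ 962038.5 mm ≈ 962.0 m.
Far limit Df = s·(H − f)/(H − s) = 150000 × (962038.5 − 500) / (962038.5 − 150000) = 150000 × 961538.5 / 812038.5 ≈ 177616 mm ≈ 178 m.

178 m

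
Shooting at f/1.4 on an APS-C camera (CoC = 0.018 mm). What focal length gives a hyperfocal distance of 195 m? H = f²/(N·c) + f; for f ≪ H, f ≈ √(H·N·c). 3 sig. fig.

70.1 mm

From H = f²/(N·c) + f, with f ≪ H: f ≈ √(H·N·c) = √(195000 × 1.4 × 0.018) = √4914.0 ≈ 70.10 mm.
The +f correction barely moves this — solving exactly, f² + N·c·f − N·c·H = 0 ⇒ f = (−N·c + √((N·c)² + 4·N·c·H))/2 = (−0.0252 + √19656)/2 ≈ 70.087 mm, so f ≈ 70.1 mm.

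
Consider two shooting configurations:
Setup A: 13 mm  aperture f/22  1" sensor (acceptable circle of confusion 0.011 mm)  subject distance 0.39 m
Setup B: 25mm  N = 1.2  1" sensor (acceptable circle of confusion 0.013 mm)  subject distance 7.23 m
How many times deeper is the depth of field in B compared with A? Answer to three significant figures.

Setup A: H = 13²/(22×0.011) + 13 ≈ 711.3 mm; DoF = Df − Dn = 847.54 − 253.27 ≈ 594.27 mm.
Setup B: H = 25²/(1.2×0.013) + 25 ≈ 40089.1 mm; DoF = Df − Dn = 8815.3 − 6128.0 ≈ 2687.3 mm.
Ratio = 2687.3 / 594.27 ≈ 4.52.

4.52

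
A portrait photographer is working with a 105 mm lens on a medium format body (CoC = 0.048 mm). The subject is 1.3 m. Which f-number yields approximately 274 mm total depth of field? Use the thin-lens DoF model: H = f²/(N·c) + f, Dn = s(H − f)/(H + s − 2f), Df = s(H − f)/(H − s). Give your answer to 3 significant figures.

f/20

Write h = H − f = f²/(N·c). The thin-lens limits are Dn = s·h/(h + (s−f)) and Df = s·h/(h − (s−f)), so DoF = Df − Dn = 2·s·(s−f)·h / (h² − (s−f)²).
That is a quadratic in h: DoF·h² − 2·s·(s−f)·h − DoF·(s−f)² = 0 ⇒ h = (s−f)·(s + √(s² + DoF²)) / DoF = 1195 × (1300 + √(1300² + 274²)) / 274 = 1195 × (1300 + 1328.56) / 274 ≈ 11464 mm.
Then N = f²/(c·h) = 105² / (0.048 × 11464) = 11025 / 550.27 ≈ 20.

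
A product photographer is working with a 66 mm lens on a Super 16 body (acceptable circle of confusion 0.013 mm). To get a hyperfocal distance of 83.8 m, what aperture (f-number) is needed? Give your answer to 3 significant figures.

f/4

Rearrange H = f²/(N·c) + f for N: N = f² / ((H − f)·c).
N = 66² / ((83800 − 66) × 0.013) = 4356 / 1089 ≈ 4.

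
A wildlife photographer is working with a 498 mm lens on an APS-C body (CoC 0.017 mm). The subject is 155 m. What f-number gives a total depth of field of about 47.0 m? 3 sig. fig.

Write h = H − f = f²/(N·c). The thin-lens limits are Dn = s·h/(h + (s−f)) and Df = s·h/(h − (s−f)), so DoF = Df − Dn = 2·s·(s−f)·h / (h² − (s−f)²).
That is a quadratic in h: DoF·h² − 2·s·(s−f)·h − DoF·(s−f)² = 0 ⇒ h = (s−f)·(s + √(s² + DoF²)) / DoF = 154502 × (155000 + √(155000² + 47000²)) / 47000 = 154502 × (155000 + 161969) / 47000 ≈ 1041965 mm.
Then N = f²/(c·h) = 498² / (0.017 × 1041965) = 248004 / 17713 ≈ 14.

f/14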